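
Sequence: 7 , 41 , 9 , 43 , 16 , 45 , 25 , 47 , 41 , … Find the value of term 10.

49

Odd-indexed and even-indexed terms follow separate rules.
Track A: 7, 9, 16, 25, 41 — Fibonacci-style (each term is the sum of the two before it).
Track B: 41, 43, 45, 47 — linear: a_n = 39 + 2·n.
Position 10 falls in track B as its term 5, giving 49.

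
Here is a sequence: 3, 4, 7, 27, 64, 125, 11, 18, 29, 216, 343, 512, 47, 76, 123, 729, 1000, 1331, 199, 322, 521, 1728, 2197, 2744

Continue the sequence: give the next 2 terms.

The slot pattern repeats as AAABBB (period 6), so there are 2 interleaved tracks.
Stream A: 3, 4, 7, 11, 18, 29, 47, 76, 123, 199, 322, 521 (Fibonacci-style (each term is the sum of the two before it)).
Stream B: 27, 64, 125, 216, 343, 512, 729, 1000, 1331, 1728, 2197, 2744 (consecutive cubes n³ from n = 3).
Term 25 comes from stream A (its 13th entry): 843.
Position 26 → stream A, term 14 = 1364.

843, 1364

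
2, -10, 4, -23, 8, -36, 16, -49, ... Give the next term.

32

The terms cycle through 2 interleaved subsequences.
Stream A = 2, 4, 8, 16: powers 2^1, 2^2, 2^3, ….
Stream B = -10, -23, -36, -49: arithmetic with common difference −13.
Position 9 → stream A, term 5 = 32.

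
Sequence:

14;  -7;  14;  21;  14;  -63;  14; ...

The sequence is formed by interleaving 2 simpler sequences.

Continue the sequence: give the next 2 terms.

The terms cycle through 2 interleaved subsequences.
Stream A: 14, 14, 14, 14 (always 14).
Stream B: -7, 21, -63 (geometric, ×-3 each step).
Term 8 comes from stream B (its 4th entry): 189.
Term 9 comes from stream A (its 5th entry): 14.

189, 14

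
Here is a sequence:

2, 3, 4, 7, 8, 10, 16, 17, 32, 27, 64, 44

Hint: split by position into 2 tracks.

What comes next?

Positions 1, 3, 5, … form one subsequence and positions 2, 4, 6, … form another.
Track A: 2, 4, 8, 16, 32, 64 (geometric with ratio 2).
Track B: 3, 7, 10, 17, 27, 44 (Fibonacci-style (each term is the sum of the two before it)).
Term 13 comes from track A (its 7th entry): 128.

128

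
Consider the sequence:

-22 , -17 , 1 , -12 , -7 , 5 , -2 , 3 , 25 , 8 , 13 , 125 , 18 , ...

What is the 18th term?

3125

The slot pattern repeats as AAB (period 3), so there are 2 interleaved tracks.
Track A: -22, -17, -12, -7, -2, 3, 8, 13, 18 (arithmetic, step +5).
Track B: 1, 5, 25, 125 (powers of 5).
Position 18 → track B, term 6 = 3125.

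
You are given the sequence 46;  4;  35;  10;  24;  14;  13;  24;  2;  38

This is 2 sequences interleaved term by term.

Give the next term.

Positions 1, 3, 5, … form one subsequence and positions 2, 4, 6, … form another.
Track A is 46, 35, 24, 13, 2, which is arithmetic, step −11.
Track B is 4, 10, 14, 24, 38, which is a Fibonacci-like recurrence a_n = a_{n-1} + a_{n-2}.
Term 11 comes from track A (its 6th entry): -9.

-9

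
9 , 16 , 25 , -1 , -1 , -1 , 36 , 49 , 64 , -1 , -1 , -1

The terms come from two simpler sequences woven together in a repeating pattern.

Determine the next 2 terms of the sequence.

81, 100

Reading positions in blocks of 6 reveals the pattern AAABBB — 2 tracks woven together.
Track A: 9, 16, 25, 36, 49, 64 — consecutive squares n² from n = 3.
Track B: -1, -1, -1, -1, -1, -1 — constant -1.
Term 13 comes from track A (its 7th entry): 81.
Term 14 comes from track A (its 8th entry): 100.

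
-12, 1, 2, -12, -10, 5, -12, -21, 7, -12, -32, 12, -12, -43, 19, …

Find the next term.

-12

Split by position mod 3: positions 1, 4, 7, … form one track, and each other residue class forms its own.
Subsequence A is -12, -12, -12, -12, -12, which is the constant sequence -12.
Subsequence B is 1, -10, -21, -32, -43, which is subtracting 11 each time.
Subsequence C is 2, 5, 7, 12, 19, which is Fibonacci-style (each term is the sum of the two before it).
Term 16 comes from subsequence A (its 6th entry): -12.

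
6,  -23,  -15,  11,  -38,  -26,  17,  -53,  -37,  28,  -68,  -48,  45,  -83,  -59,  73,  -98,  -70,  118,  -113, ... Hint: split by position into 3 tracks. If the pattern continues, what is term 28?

500

Taking every 3rd term gives 3 separate tracks.
Subsequence A: 6, 11, 17, 28, 45, 73, 118 (Fibonacci-style (each term is the sum of the two before it)).
Subsequence B: -23, -38, -53, -68, -83, -98, -113 (linear: a_n = -8 − 15·n).
Subsequence C: -15, -26, -37, -48, -59, -70 (subtracting 11 each time).
Position 28 → subsequence A, term 10 = 500.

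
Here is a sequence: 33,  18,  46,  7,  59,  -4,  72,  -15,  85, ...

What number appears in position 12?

-37

Split by position mod 2 into 2 tracks.
Stream A: 33, 46, 59, 72, 85 (arithmetic with common difference +13).
Stream B: 18, 7, -4, -15 (arithmetic with common difference −11).
The 12th slot belongs to stream B; its 6th term is -37.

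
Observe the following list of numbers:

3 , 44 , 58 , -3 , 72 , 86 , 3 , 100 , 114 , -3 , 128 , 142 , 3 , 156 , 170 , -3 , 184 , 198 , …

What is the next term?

Reading positions in blocks of 3 reveals the pattern ABB — 2 tracks woven together.
Track A is 3, -3, 3, -3, 3, -3, which is alternating ±3.
Track B is 44, 58, 72, 86, 100, 114, 128, 142, 156, 170, 184, 198, which is arithmetic with common difference +14.
Term 19 comes from track A (its 7th entry): 3.

3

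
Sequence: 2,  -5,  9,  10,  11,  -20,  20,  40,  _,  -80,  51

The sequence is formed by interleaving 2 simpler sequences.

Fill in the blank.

Split by position mod 2 into 2 tracks.
Subsequence A: 2, 9, 11, 20, ?, 51 (each term equals the sum of the previous two).
Subsequence B: -5, 10, -20, 40, -80 (multiplying by -2 each time).
The gap is subsequence A's term 5; the rule gives 31.

31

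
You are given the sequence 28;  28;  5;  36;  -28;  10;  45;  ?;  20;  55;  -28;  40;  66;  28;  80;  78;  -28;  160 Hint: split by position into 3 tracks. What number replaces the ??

28

Read the sequence 3 terms at a time; column i is its own pattern.
Track A: 28, 36, 45, 55, 66, 78 (the triangular numbers T_7, T_8, …).
Track B: 28, -28, ?, -28, 28, -28 (the oscillation 28·(−1)^(n+1)).
Track C: 5, 10, 20, 40, 80, 160 (a geometric progression (common ratio 2)).
The gap is track B's term 3; the rule gives 28.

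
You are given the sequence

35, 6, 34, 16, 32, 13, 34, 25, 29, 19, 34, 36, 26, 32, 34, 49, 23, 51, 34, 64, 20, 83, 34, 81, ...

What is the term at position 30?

217

Split by position mod 4: positions 1, 5, 9, … form one track, and each other residue class forms its own.
Stream A: 35, 32, 29, 26, 23, 20 (subtracting 3 each time).
Stream B: 6, 13, 19, 32, 51, 83 (each term equals the sum of the previous two).
Stream C: 34, 34, 34, 34, 34, 34 (the constant sequence 34).
Stream D: 16, 25, 36, 49, 64, 81 (consecutive squares n² from n = 4).
Position 30 falls in stream B as its term 8, giving 217.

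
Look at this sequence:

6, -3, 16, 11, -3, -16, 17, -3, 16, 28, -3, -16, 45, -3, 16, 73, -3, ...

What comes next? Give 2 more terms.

Split by position mod 3 into 3 tracks.
Stream A = 6, 11, 17, 28, 45, 73: each term equals the sum of the previous two.
Stream B = -3, -3, -3, -3, -3, -3: constant -3.
Stream C = 16, -16, 16, -16, 16: oscillating between 16 and -16.
The 18th slot belongs to stream C; its 6th term is -16.
The 19th slot belongs to stream A; its 7th term is 118.

-16, 118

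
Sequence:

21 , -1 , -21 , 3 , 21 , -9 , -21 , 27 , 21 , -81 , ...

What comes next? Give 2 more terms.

-21, 243

Taking every 2nd term gives 2 separate tracks.
Subsequence A is 21, -21, 21, -21, 21, which is oscillating between 21 and -21.
Subsequence B is -1, 3, -9, 27, -81, which is geometric, ×-3 each step.
Term 11 comes from subsequence A (its 6th entry): -21.
Position 12 falls in subsequence B as its term 6, giving 243.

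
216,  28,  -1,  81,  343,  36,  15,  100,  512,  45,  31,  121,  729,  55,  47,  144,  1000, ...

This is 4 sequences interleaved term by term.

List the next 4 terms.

The terms cycle through 4 interleaved subsequences.
Subsequence A: 216, 343, 512, 729, 1000. The cubes 6³, 7³, 8³, ….
Subsequence B: 28, 36, 45, 55. The triangular numbers T_7, T_8, ….
Subsequence C: -1, 15, 31, 47. Arithmetic with common difference +16.
Subsequence D: 81, 100, 121, 144. Perfect squares starting at 9².
The 18th slot belongs to subsequence B; its 5th term is 66.
Position 19 falls in subsequence C as its term 5, giving 63.
The 20th slot belongs to subsequence D; its 5th term is 169.
Position 21 falls in subsequence A as its term 6, giving 1331.

66, 63, 169, 1331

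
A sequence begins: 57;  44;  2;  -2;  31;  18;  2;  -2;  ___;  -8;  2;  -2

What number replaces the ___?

Reading positions in blocks of 4 reveals the pattern AABB — 2 tracks woven together.
Track A: 57, 44, 31, 18, ?, -8. Arithmetic with common difference −13.
Track B: 2, -2, 2, -2, 2, -2. The oscillation 2·(−1)^(n+1).
So the missing entry in track A is 5.

5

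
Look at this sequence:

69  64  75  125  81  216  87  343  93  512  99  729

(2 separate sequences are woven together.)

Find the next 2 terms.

105, 1000

Split by position mod 2 into 2 tracks.
Subsequence A is 69, 75, 81, 87, 93, 99, which is arithmetic, step +6.
Subsequence B is 64, 125, 216, 343, 512, 729, which is the cubes 4³, 5³, 6³, ….
The 13th slot belongs to subsequence A; its 7th term is 105.
Position 14 falls in subsequence B as its term 7, giving 1000.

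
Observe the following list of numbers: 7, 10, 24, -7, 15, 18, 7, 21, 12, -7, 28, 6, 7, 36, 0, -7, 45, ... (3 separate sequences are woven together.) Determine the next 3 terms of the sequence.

-6, 7, 55

The terms cycle through 3 interleaved subsequences.
Track A: 7, -7, 7, -7, 7, -7. Alternating ±7.
Track B: 10, 15, 21, 28, 36, 45. The triangular numbers T_4, T_5, ….
Track C: 24, 18, 12, 6, 0. Arithmetic, step −6.
Position 18 falls in track C as its term 6, giving -6.
Position 19 → track A, term 7 = 7.
The 20th slot belongs to track B; its 7th term is 55.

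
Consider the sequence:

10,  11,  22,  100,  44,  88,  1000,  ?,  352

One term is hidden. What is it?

176

The slot pattern repeats as ABB (period 3), so there are 2 interleaved tracks.
Track A = 10, 100, 1000: powers 10^1, 10^2, 10^3, ….
Track B = 11, 22, 44, 88, ?, 352: geometric with ratio 2.
Track B's pattern makes the blank 176.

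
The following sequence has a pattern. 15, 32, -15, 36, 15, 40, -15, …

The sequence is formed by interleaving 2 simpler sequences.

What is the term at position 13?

The terms cycle through 2 interleaved subsequences.
Track A is 15, -15, 15, -15, which is the oscillation 15·(−1)^(n+1).
Track B is 32, 36, 40, which is arithmetic, step +4.
The 13th slot belongs to track A; its 7th term is 15.

15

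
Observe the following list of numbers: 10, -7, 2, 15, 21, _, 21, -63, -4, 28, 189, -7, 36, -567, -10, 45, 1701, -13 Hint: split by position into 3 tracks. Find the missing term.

-1

Split by position mod 3 into 3 tracks.
Stream A is 10, 15, 21, 28, 36, 45, which is triangular numbers n(n+1)/2 for n = 4, 5, ….
Stream B is -7, 21, -63, 189, -567, 1701, which is geometric, ×-3 each step.
Stream C is 2, ?, -4, -7, -10, -13, which is subtracting 3 each time.
The gap is stream C's term 2; the rule gives -1.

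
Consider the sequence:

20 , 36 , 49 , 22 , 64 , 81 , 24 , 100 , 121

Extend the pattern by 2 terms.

Reading positions in blocks of 3 reveals the pattern ABB — 2 tracks woven together.
Subsequence A is 20, 22, 24, which is linear: a_n = 18 + 2·n.
Subsequence B is 36, 49, 64, 81, 100, 121, which is perfect squares starting at 6².
The 10th slot belongs to subsequence A; its 4th term is 26.
Term 11 comes from subsequence B (its 7th entry): 144.

26, 144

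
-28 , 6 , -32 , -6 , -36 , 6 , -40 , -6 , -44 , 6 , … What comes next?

Taking every 2nd term gives 2 separate tracks.
Track A: -28, -32, -36, -40, -44 (arithmetic, step −4).
Track B: 6, -6, 6, -6, 6 (oscillating between 6 and -6).
Position 11 → track A, term 6 = -48.

-48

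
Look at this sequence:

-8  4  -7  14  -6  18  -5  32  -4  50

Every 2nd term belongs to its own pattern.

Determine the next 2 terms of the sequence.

The terms cycle through 2 interleaved subsequences.
Track A: -8, -7, -6, -5, -4 (arithmetic with common difference +1).
Track B: 4, 14, 18, 32, 50 (a Fibonacci-like recurrence a_n = a_{n-1} + a_{n-2}).
The 11th slot belongs to track A; its 6th term is -3.
The 12th slot belongs to track B; its 6th term is 82.

-3, 82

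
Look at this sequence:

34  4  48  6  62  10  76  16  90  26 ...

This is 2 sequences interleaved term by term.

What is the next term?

Odd-indexed and even-indexed terms follow separate rules.
Subsequence A = 34, 48, 62, 76, 90: adding 14 each time.
Subsequence B = 4, 6, 10, 16, 26: Fibonacci-style (each term is the sum of the two before it).
The 11th slot belongs to subsequence A; its 6th term is 104.

104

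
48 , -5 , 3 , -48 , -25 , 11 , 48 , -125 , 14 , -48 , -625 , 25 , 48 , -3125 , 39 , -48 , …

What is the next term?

Split by position mod 3 into 3 tracks.
Track A: 48, -48, 48, -48, 48, -48 (oscillating between 48 and -48).
Track B: -5, -25, -125, -625, -3125 (multiplying by 5 each time).
Track C: 3, 11, 14, 25, 39 (Fibonacci-style (each term is the sum of the two before it)).
The 17th slot belongs to track B; its 6th term is -15625.

-15625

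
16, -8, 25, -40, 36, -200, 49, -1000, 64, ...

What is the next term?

-5000

Positions 1, 3, 5, … form one subsequence and positions 2, 4, 6, … form another.
Track A: 16, 25, 36, 49, 64 (the squares 4², 5², 6², …).
Track B: -8, -40, -200, -1000 (geometric with ratio 5).
Position 10 → track B, term 5 = -5000.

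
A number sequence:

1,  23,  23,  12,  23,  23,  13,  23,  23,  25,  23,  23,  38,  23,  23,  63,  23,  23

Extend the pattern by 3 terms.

The slot pattern repeats as ABB (period 3), so there are 2 interleaved tracks.
Track A: 1, 12, 13, 25, 38, 63. Each term equals the sum of the previous two.
Track B: 23, 23, 23, 23, 23, 23, 23, 23, 23, 23, 23, 23. Always 23.
Term 19 comes from track A (its 7th entry): 101.
Position 20 falls in track B as its term 13, giving 23.
Term 21 comes from track B (its 14th entry): 23.

101, 23, 23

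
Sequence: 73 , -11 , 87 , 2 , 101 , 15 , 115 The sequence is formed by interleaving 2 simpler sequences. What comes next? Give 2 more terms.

28, 129

Odd-indexed and even-indexed terms follow separate rules.
Track A: 73, 87, 101, 115. Adding 14 each time.
Track B: -11, 2, 15. Adding 13 each time.
Term 8 comes from track B (its 4th entry): 28.
The 9th slot belongs to track A; its 5th term is 129.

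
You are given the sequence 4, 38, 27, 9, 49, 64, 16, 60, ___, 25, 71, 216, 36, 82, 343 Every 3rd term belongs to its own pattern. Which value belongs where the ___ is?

125

The terms cycle through 3 interleaved subsequences.
Track A: 4, 9, 16, 25, 36 — consecutive squares n² from n = 2.
Track B: 38, 49, 60, 71, 82 — linear: a_n = 27 + 11·n.
Track C: 27, 64, ?, 216, 343 — the cubes 3³, 4³, 5³, ….
Filling track C at index 3 by its rule yields 125.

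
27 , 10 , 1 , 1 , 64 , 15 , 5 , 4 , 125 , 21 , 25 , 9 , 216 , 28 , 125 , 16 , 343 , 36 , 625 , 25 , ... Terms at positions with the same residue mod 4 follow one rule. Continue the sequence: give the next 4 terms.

512, 45, 3125, 36

Split by position mod 4 into 4 tracks.
Subsequence A: 27, 64, 125, 216, 343 (perfect cubes starting at 3³).
Subsequence B: 10, 15, 21, 28, 36 (triangular numbers starting at T_4).
Subsequence C: 1, 5, 25, 125, 625 (powers of 5).
Subsequence D: 1, 4, 9, 16, 25 (consecutive squares n² from n = 1).
The 21st slot belongs to subsequence A; its 6th term is 512.
Term 22 comes from subsequence B (its 6th entry): 45.
Term 23 comes from subsequence C (its 6th entry): 3125.
The 24th slot belongs to subsequence D; its 6th term is 36.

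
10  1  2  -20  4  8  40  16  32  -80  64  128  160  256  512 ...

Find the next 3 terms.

-320, 1024, 2048

Positions follow the repeating pattern ABB; grouping by letter gives 2 tracks.
Subsequence A is 10, -20, 40, -80, 160, which is geometric, ×-2 each step.
Subsequence B is 1, 2, 4, 8, 16, 32, 64, 128, 256, 512, which is powers 2^0, 2^1, 2^2, ….
Term 16 comes from subsequence A (its 6th entry): -320.
Term 17 comes from subsequence B (its 11th entry): 1024.
Position 18 → subsequence B, term 12 = 2048.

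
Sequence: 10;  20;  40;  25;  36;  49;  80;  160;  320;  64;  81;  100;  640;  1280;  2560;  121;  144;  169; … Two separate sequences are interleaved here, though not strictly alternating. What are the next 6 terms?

5120, 10240, 20480, 196, 225, 256

Positions follow the repeating pattern AAABBB; grouping by letter gives 2 tracks.
Stream A: 10, 20, 40, 80, 160, 320, 640, 1280, 2560 (multiplying by 2 each time).
Stream B: 25, 36, 49, 64, 81, 100, 121, 144, 169 (the squares 5², 6², 7², …).
The 19th slot belongs to stream A; its 10th term is 5120.
Term 20 comes from stream A (its 11th entry): 10240.
Position 21 falls in stream A as its term 12, giving 20480.
Term 22 comes from stream B (its 10th entry): 196.
Position 23 falls in stream B as its term 11, giving 225.
The 24th slot belongs to stream B; its 12th term is 256.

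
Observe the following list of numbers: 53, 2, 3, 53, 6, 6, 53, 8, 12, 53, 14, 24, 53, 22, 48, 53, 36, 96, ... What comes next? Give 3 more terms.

53, 58, 192

Split by position mod 3: positions 1, 4, 7, … form one track, and each other residue class forms its own.
Stream A: 53, 53, 53, 53, 53, 53. Always 53.
Stream B: 2, 6, 8, 14, 22, 36. Fibonacci-style (each term is the sum of the two before it).
Stream C: 3, 6, 12, 24, 48, 96. Geometric with ratio 2.
The 19th slot belongs to stream A; its 7th term is 53.
Position 20 falls in stream B as its term 7, giving 58.
The 21st slot belongs to stream C; its 7th term is 192.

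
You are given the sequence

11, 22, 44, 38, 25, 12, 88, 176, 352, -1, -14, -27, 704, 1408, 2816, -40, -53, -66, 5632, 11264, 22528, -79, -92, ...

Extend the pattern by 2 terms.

-105, 45056

Reading positions in blocks of 6 reveals the pattern AAABBB — 2 tracks woven together.
Subsequence A is 11, 22, 44, 88, 176, 352, 704, 1408, 2816, 5632, 11264, 22528, which is geometric, ×2 each step.
Subsequence B is 38, 25, 12, -1, -14, -27, -40, -53, -66, -79, -92, which is subtracting 13 each time.
Term 24 comes from subsequence B (its 12th entry): -105.
The 25th slot belongs to subsequence A; its 13th term is 45056.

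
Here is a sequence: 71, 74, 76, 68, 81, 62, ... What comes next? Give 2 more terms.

86, 56

Positions 1, 3, 5, … form one subsequence and positions 2, 4, 6, … form another.
Subsequence A: 71, 76, 81. Arithmetic with common difference +5.
Subsequence B: 74, 68, 62. Arithmetic, step −6.
Position 7 → subsequence A, term 4 = 86.
The 8th slot belongs to subsequence B; its 4th term is 56.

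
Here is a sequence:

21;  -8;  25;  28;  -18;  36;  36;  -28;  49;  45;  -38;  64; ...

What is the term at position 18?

100

The terms cycle through 3 interleaved subsequences.
Track A: 21, 28, 36, 45 — the triangular numbers T_6, T_7, ….
Track B: -8, -18, -28, -38 — linear: a_n = 2 − 10·n.
Track C: 25, 36, 49, 64 — the squares 5², 6², 7², ….
The 18th slot belongs to track C; its 6th term is 100.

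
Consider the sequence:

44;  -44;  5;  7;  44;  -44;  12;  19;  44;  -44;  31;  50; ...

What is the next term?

Reading positions in blocks of 4 reveals the pattern AABB — 2 tracks woven together.
Stream A = 44, -44, 44, -44, 44, -44: alternating ±44.
Stream B = 5, 7, 12, 19, 31, 50: each term equals the sum of the previous two.
The 13th slot belongs to stream A; its 7th term is 44.

44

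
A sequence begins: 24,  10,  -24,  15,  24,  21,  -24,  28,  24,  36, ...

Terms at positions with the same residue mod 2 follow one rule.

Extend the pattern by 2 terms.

-24, 45

Taking every 2nd term gives 2 separate tracks.
Subsequence A: 24, -24, 24, -24, 24. Oscillating between 24 and -24.
Subsequence B: 10, 15, 21, 28, 36. Triangular numbers starting at T_4.
The 11th slot belongs to subsequence A; its 6th term is -24.
Term 12 comes from subsequence B (its 6th entry): 45.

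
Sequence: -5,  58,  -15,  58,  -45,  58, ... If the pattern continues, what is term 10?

58

Odd-indexed and even-indexed terms follow separate rules.
Track A: -5, -15, -45 — geometric, ×3 each step.
Track B: 58, 58, 58 — always 58.
The 10th slot belongs to track B; its 5th term is 58.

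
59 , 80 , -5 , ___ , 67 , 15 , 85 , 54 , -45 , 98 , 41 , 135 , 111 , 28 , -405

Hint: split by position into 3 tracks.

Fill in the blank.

72

Split by position mod 3: positions 1, 4, 7, … form one track, and each other residue class forms its own.
Track A: 59, ?, 85, 98, 111 (adding 13 each time).
Track B: 80, 67, 54, 41, 28 (arithmetic with common difference −13).
Track C: -5, 15, -45, 135, -405 (geometric with ratio -3).
The gap is track A's term 2; the rule gives 72.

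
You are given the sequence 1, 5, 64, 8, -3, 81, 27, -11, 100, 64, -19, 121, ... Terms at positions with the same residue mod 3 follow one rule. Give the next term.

Taking every 3rd term gives 3 separate tracks.
Stream A: 1, 8, 27, 64 — the cubes 1³, 2³, 3³, ….
Stream B: 5, -3, -11, -19 — arithmetic with common difference −8.
Stream C: 64, 81, 100, 121 — consecutive squares n² from n = 8.
Position 13 falls in stream A as its term 5, giving 125.

125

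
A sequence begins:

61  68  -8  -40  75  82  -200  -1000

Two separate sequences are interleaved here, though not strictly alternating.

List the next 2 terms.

Positions follow the repeating pattern AABB; grouping by letter gives 2 tracks.
Track A is 61, 68, 75, 82, which is linear: a_n = 54 + 7·n.
Track B is -8, -40, -200, -1000, which is multiplying by 5 each time.
Term 9 comes from track A (its 5th entry): 89.
Term 10 comes from track A (its 6th entry): 96.

89, 96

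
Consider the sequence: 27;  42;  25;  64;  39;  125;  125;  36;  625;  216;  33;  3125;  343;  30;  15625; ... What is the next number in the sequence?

Read the sequence 3 terms at a time; column i is its own pattern.
Subsequence A: 27, 64, 125, 216, 343. Consecutive cubes n³ from n = 3.
Subsequence B: 42, 39, 36, 33, 30. Arithmetic, step −3.
Subsequence C: 25, 125, 625, 3125, 15625. Powers 5^2, 5^3, 5^4, ….
Term 16 comes from subsequence A (its 6th entry): 512.

512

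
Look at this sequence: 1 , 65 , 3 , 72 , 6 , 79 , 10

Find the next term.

86

Taking every 2nd term gives 2 separate tracks.
Track A: 1, 3, 6, 10 — the triangular numbers T_1, T_2, ….
Track B: 65, 72, 79 — arithmetic with common difference +7.
The 8th slot belongs to track B; its 4th term is 86.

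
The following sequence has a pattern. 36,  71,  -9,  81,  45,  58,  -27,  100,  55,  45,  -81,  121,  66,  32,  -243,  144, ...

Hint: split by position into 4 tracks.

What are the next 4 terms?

78, 19, -729, 169

Read the sequence 4 terms at a time; column i is its own pattern.
Stream A: 36, 45, 55, 66 (the triangular numbers T_8, T_9, …).
Stream B: 71, 58, 45, 32 (linear: a_n = 84 − 13·n).
Stream C: -9, -27, -81, -243 (geometric, ×3 each step).
Stream D: 81, 100, 121, 144 (perfect squares starting at 9²).
Term 17 comes from stream A (its 5th entry): 78.
The 18th slot belongs to stream B; its 5th term is 19.
Position 19 → stream C, term 5 = -729.
Position 20 falls in stream D as its term 5, giving 169.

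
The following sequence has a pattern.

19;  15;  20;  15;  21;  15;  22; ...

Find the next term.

Taking every 2nd term gives 2 separate tracks.
Stream A: 19, 20, 21, 22 — arithmetic with common difference +1.
Stream B: 15, 15, 15 — always 15.
The 8th slot belongs to stream B; its 4th term is 15.

15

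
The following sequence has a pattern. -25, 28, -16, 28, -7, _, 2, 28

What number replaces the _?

Split by position mod 2 into 2 tracks.
Stream A = -25, -16, -7, 2: linear: a_n = -34 + 9·n.
Stream B = 28, 28, ?, 28: always 28.
So the missing entry in stream B is 28.

28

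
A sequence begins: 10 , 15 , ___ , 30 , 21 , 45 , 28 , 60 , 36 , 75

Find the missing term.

15

Taking every 2nd term gives 2 separate tracks.
Subsequence A: 10, ?, 21, 28, 36. Triangular numbers starting at T_4.
Subsequence B: 15, 30, 45, 60, 75. Linear: a_n = 15·n.
Filling subsequence A at index 2 by its rule yields 15.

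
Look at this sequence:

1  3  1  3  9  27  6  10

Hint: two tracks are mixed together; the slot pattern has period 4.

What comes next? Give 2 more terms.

Positions follow the repeating pattern AABB; grouping by letter gives 2 tracks.
Track A is 1, 3, 9, 27, which is powers 3^0, 3^1, 3^2, ….
Track B is 1, 3, 6, 10, which is triangular numbers starting at T_1.
Position 9 → track A, term 5 = 81.
Term 10 comes from track A (its 6th entry): 243.

81, 243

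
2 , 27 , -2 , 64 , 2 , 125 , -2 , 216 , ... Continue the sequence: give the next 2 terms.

Split by position mod 2 into 2 tracks.
Subsequence A is 2, -2, 2, -2, which is oscillating between 2 and -2.
Subsequence B is 27, 64, 125, 216, which is consecutive cubes n³ from n = 3.
Position 9 → subsequence A, term 5 = 2.
The 10th slot belongs to subsequence B; its 5th term is 343.

2, 343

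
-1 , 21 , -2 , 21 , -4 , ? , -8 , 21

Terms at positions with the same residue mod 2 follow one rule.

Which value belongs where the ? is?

21

Odd-indexed and even-indexed terms follow separate rules.
Track A: -1, -2, -4, -8. A geometric progression (common ratio 2).
Track B: 21, 21, ?, 21. Always 21.
Filling track B at index 3 by its rule yields 21.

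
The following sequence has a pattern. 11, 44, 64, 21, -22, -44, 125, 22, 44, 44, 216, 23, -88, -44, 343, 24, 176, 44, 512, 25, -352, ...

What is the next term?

The terms cycle through 4 interleaved subsequences.
Stream A: 11, -22, 44, -88, 176, -352 — geometric with ratio -2.
Stream B: 44, -44, 44, -44, 44 — alternating ±44.
Stream C: 64, 125, 216, 343, 512 — perfect cubes starting at 4³.
Stream D: 21, 22, 23, 24, 25 — adding 1 each time.
Position 22 falls in stream B as its term 6, giving -44.

-44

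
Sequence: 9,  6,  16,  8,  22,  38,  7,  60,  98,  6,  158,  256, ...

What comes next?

Positions follow the repeating pattern ABB; grouping by letter gives 2 tracks.
Stream A: 9, 8, 7, 6 — arithmetic, step −1.
Stream B: 6, 16, 22, 38, 60, 98, 158, 256 — each term equals the sum of the previous two.
The 13th slot belongs to stream A; its 5th term is 5.

5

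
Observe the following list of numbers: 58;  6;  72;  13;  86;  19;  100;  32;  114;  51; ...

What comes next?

The terms cycle through 2 interleaved subsequences.
Subsequence A is 58, 72, 86, 100, 114, which is linear: a_n = 44 + 14·n.
Subsequence B is 6, 13, 19, 32, 51, which is a Fibonacci-like recurrence a_n = a_{n-1} + a_{n-2}.
Term 11 comes from subsequence A (its 6th entry): 128.

128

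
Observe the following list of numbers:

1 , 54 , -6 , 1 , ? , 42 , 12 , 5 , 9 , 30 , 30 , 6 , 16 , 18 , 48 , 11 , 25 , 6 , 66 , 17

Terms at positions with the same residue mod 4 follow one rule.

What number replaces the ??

4

Taking every 4th term gives 4 separate tracks.
Track A: 1, ?, 9, 16, 25. The squares 1², 2², 3², ….
Track B: 54, 42, 30, 18, 6. Subtracting 12 each time.
Track C: -6, 12, 30, 48, 66. Arithmetic, step +18.
Track D: 1, 5, 6, 11, 17. Each term equals the sum of the previous two.
Track A's pattern makes the blank 4.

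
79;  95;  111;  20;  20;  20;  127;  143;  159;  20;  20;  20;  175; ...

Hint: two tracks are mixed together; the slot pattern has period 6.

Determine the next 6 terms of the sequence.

191, 207, 20, 20, 20, 223

Reading positions in blocks of 6 reveals the pattern AAABBB — 2 tracks woven together.
Subsequence A is 79, 95, 111, 127, 143, 159, 175, which is linear: a_n = 63 + 16·n.
Subsequence B is 20, 20, 20, 20, 20, 20, which is always 20.
Term 14 comes from subsequence A (its 8th entry): 191.
Position 15 → subsequence A, term 9 = 207.
The 16th slot belongs to subsequence B; its 7th term is 20.
Term 17 comes from subsequence B (its 8th entry): 20.
Term 18 comes from subsequence B (its 9th entry): 20.
Position 19 falls in subsequence A as its term 10, giving 223.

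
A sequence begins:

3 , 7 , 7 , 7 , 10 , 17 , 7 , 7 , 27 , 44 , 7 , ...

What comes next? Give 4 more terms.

The slot pattern repeats as AABB (period 4), so there are 2 interleaved tracks.
Stream A: 3, 7, 10, 17, 27, 44 — each term equals the sum of the previous two.
Stream B: 7, 7, 7, 7, 7 — constant 7.
Term 12 comes from stream B (its 6th entry): 7.
The 13th slot belongs to stream A; its 7th term is 71.
The 14th slot belongs to stream A; its 8th term is 115.
The 15th slot belongs to stream B; its 7th term is 7.

7, 71, 115, 7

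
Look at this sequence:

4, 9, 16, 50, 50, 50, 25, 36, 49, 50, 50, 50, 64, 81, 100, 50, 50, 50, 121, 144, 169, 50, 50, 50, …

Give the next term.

Positions follow the repeating pattern AAABBB; grouping by letter gives 2 tracks.
Track A: 4, 9, 16, 25, 36, 49, 64, 81, 100, 121, 144, 169 — the squares 2², 3², 4², ….
Track B: 50, 50, 50, 50, 50, 50, 50, 50, 50, 50, 50, 50 — constant 50.
The 25th slot belongs to track A; its 13th term is 196.

196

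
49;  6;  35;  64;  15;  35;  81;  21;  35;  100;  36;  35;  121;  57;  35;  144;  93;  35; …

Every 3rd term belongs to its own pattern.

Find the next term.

Split by position mod 3: positions 1, 4, 7, … form one track, and each other residue class forms its own.
Track A is 49, 64, 81, 100, 121, 144, which is the squares 7², 8², 9², ….
Track B is 6, 15, 21, 36, 57, 93, which is Fibonacci-style (each term is the sum of the two before it).
Track C is 35, 35, 35, 35, 35, 35, which is the constant sequence 35.
Position 19 → track A, term 7 = 169.

169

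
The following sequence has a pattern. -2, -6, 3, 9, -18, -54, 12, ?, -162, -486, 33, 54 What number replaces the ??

21

The slot pattern repeats as AABB (period 4), so there are 2 interleaved tracks.
Subsequence A: -2, -6, -18, -54, -162, -486 (a geometric progression (common ratio 3)).
Subsequence B: 3, 9, 12, ?, 33, 54 (a Fibonacci-like recurrence a_n = a_{n-1} + a_{n-2}).
The gap is subsequence B's term 4; the rule gives 21.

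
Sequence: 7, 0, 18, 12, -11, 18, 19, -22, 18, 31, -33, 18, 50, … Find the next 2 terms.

The terms cycle through 3 interleaved subsequences.
Subsequence A is 7, 12, 19, 31, 50, which is a Fibonacci-like recurrence a_n = a_{n-1} + a_{n-2}.
Subsequence B is 0, -11, -22, -33, which is subtracting 11 each time.
Subsequence C is 18, 18, 18, 18, which is always 18.
Position 14 → subsequence B, term 5 = -44.
Position 15 → subsequence C, term 5 = 18.

-44, 18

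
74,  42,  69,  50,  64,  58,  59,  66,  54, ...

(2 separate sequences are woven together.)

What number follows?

Positions 1, 3, 5, … form one subsequence and positions 2, 4, 6, … form another.
Subsequence A: 74, 69, 64, 59, 54 (arithmetic, step −5).
Subsequence B: 42, 50, 58, 66 (adding 8 each time).
Term 10 comes from subsequence B (its 5th entry): 74.

74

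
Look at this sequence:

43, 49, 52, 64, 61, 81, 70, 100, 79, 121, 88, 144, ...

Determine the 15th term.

106

The terms cycle through 2 interleaved subsequences.
Subsequence A = 43, 52, 61, 70, 79, 88: arithmetic with common difference +9.
Subsequence B = 49, 64, 81, 100, 121, 144: perfect squares starting at 7².
The 15th slot belongs to subsequence A; its 8th term is 106.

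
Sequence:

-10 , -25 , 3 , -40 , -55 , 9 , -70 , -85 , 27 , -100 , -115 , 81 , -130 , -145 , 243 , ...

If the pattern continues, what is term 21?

2187

Reading positions in blocks of 3 reveals the pattern AAB — 2 tracks woven together.
Subsequence A: -10, -25, -40, -55, -70, -85, -100, -115, -130, -145. Arithmetic with common difference −15.
Subsequence B: 3, 9, 27, 81, 243. Powers 3^1, 3^2, 3^3, ….
Position 21 falls in subsequence B as its term 7, giving 2187.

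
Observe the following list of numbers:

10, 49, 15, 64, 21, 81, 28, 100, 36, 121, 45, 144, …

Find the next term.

55

The terms cycle through 2 interleaved subsequences.
Subsequence A: 10, 15, 21, 28, 36, 45 — triangular numbers starting at T_4.
Subsequence B: 49, 64, 81, 100, 121, 144 — perfect squares starting at 7².
Position 13 → subsequence A, term 7 = 55.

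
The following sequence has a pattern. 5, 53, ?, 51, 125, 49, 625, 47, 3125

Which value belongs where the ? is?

Odd-indexed and even-indexed terms follow separate rules.
Track A: 5, ?, 125, 625, 3125 (geometric, ×5 each step).
Track B: 53, 51, 49, 47 (subtracting 2 each time).
The gap is track A's term 2; the rule gives 25.

25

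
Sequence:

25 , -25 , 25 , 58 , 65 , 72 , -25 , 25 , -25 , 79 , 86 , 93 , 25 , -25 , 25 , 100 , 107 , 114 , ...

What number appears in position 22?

121

The slot pattern repeats as AAABBB (period 6), so there are 2 interleaved tracks.
Track A: 25, -25, 25, -25, 25, -25, 25, -25, 25 (alternating ±25).
Track B: 58, 65, 72, 79, 86, 93, 100, 107, 114 (adding 7 each time).
Term 22 comes from track B (its 10th entry): 121.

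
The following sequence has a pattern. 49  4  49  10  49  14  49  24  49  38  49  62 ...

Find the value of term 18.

262

Odd-indexed and even-indexed terms follow separate rules.
Track A: 49, 49, 49, 49, 49, 49 — the constant sequence 49.
Track B: 4, 10, 14, 24, 38, 62 — Fibonacci-style (each term is the sum of the two before it).
Position 18 falls in track B as its term 9, giving 262.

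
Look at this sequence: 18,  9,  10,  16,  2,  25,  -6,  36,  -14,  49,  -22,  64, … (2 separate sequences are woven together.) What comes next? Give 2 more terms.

-30, 81

The terms cycle through 2 interleaved subsequences.
Track A: 18, 10, 2, -6, -14, -22 — linear: a_n = 26 − 8·n.
Track B: 9, 16, 25, 36, 49, 64 — perfect squares starting at 3².
Position 13 → track A, term 7 = -30.
Term 14 comes from track B (its 7th entry): 81.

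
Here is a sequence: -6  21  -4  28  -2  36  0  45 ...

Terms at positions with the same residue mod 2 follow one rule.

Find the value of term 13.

Positions 1, 3, 5, … form one subsequence and positions 2, 4, 6, … form another.
Track A: -6, -4, -2, 0 (linear: a_n = -8 + 2·n).
Track B: 21, 28, 36, 45 (the triangular numbers T_6, T_7, …).
Position 13 → track A, term 7 = 6.

6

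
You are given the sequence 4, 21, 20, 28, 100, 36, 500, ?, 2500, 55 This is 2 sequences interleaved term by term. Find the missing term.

Split by position mod 2 into 2 tracks.
Track A: 4, 20, 100, 500, 2500. Geometric with ratio 5.
Track B: 21, 28, 36, ?, 55. Triangular numbers n(n+1)/2 for n = 6, 7, ….
The gap is track B's term 4; the rule gives 45.

45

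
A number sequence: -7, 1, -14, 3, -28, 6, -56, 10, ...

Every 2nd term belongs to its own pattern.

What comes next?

-112

Odd-indexed and even-indexed terms follow separate rules.
Subsequence A: -7, -14, -28, -56 — geometric, ×2 each step.
Subsequence B: 1, 3, 6, 10 — triangular numbers starting at T_1.
Position 9 → subsequence A, term 5 = -112.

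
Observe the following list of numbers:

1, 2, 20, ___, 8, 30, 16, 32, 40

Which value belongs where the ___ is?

The slot pattern repeats as AAB (period 3), so there are 2 interleaved tracks.
Track A: 1, 2, ?, 8, 16, 32 — a geometric progression (common ratio 2).
Track B: 20, 30, 40 — arithmetic with common difference +10.
Track A's pattern makes the blank 4.

4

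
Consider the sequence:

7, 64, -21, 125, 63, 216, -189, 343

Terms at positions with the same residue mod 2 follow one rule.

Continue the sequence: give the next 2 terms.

567, 512

Odd-indexed and even-indexed terms follow separate rules.
Subsequence A: 7, -21, 63, -189. Geometric, ×-3 each step.
Subsequence B: 64, 125, 216, 343. The cubes 4³, 5³, 6³, ….
Position 9 falls in subsequence A as its term 5, giving 567.
The 10th slot belongs to subsequence B; its 5th term is 512.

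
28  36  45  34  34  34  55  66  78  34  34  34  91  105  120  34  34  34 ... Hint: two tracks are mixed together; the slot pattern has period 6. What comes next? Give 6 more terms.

Reading positions in blocks of 6 reveals the pattern AAABBB — 2 tracks woven together.
Stream A: 28, 36, 45, 55, 66, 78, 91, 105, 120. Triangular numbers n(n+1)/2 for n = 7, 8, ….
Stream B: 34, 34, 34, 34, 34, 34, 34, 34, 34. Always 34.
The 19th slot belongs to stream A; its 10th term is 136.
Term 20 comes from stream A (its 11th entry): 153.
Position 21 → stream A, term 12 = 171.
Position 22 falls in stream B as its term 10, giving 34.
Position 23 → stream B, term 11 = 34.
Term 24 comes from stream B (its 12th entry): 34.

136, 153, 171, 34, 34, 34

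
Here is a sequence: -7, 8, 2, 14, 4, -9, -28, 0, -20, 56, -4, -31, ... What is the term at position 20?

-16

Split by position mod 3: positions 1, 4, 7, … form one track, and each other residue class forms its own.
Subsequence A: -7, 14, -28, 56. Multiplying by -2 each time.
Subsequence B: 8, 4, 0, -4. Linear: a_n = 12 − 4·n.
Subsequence C: 2, -9, -20, -31. Arithmetic, step −11.
Term 20 comes from subsequence B (its 7th entry): -16.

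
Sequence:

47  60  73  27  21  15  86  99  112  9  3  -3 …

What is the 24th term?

The slot pattern repeats as AAABBB (period 6), so there are 2 interleaved tracks.
Stream A: 47, 60, 73, 86, 99, 112. Adding 13 each time.
Stream B: 27, 21, 15, 9, 3, -3. Arithmetic with common difference −6.
Position 24 falls in stream B as its term 12, giving -39.

-39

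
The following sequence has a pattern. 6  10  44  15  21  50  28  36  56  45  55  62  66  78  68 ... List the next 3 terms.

Positions follow the repeating pattern AAB; grouping by letter gives 2 tracks.
Stream A: 6, 10, 15, 21, 28, 36, 45, 55, 66, 78. The triangular numbers T_3, T_4, ….
Stream B: 44, 50, 56, 62, 68. Arithmetic with common difference +6.
Term 16 comes from stream A (its 11th entry): 91.
The 17th slot belongs to stream A; its 12th term is 105.
Position 18 falls in stream B as its term 6, giving 74.

91, 105, 74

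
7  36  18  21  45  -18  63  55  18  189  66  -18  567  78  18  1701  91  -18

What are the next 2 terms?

Split by position mod 3 into 3 tracks.
Track A is 7, 21, 63, 189, 567, 1701, which is multiplying by 3 each time.
Track B is 36, 45, 55, 66, 78, 91, which is the triangular numbers T_8, T_9, ….
Track C is 18, -18, 18, -18, 18, -18, which is oscillating between 18 and -18.
Position 19 → track A, term 7 = 5103.
The 20th slot belongs to track B; its 7th term is 105.

5103, 105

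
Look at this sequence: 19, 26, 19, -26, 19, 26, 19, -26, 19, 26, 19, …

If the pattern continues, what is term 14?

Taking every 2nd term gives 2 separate tracks.
Track A is 19, 19, 19, 19, 19, 19, which is always 19.
Track B is 26, -26, 26, -26, 26, which is the oscillation 26·(−1)^(n+1).
Position 14 falls in track B as its term 7, giving 26.

26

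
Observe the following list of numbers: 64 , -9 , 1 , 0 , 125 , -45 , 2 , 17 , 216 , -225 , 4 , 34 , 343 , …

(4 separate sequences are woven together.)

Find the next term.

-1125

Taking every 4th term gives 4 separate tracks.
Track A: 64, 125, 216, 343. Consecutive cubes n³ from n = 4.
Track B: -9, -45, -225. Geometric, ×5 each step.
Track C: 1, 2, 4. Powers of 2.
Track D: 0, 17, 34. Adding 17 each time.
Position 14 falls in track B as its term 4, giving -1125.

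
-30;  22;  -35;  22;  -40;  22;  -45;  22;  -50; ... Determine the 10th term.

22

Split by position mod 2 into 2 tracks.
Subsequence A: -30, -35, -40, -45, -50. Arithmetic with common difference −5.
Subsequence B: 22, 22, 22, 22. Always 22.
Position 10 falls in subsequence B as its term 5, giving 22.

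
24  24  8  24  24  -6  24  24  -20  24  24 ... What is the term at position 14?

24

Reading positions in blocks of 3 reveals the pattern AAB — 2 tracks woven together.
Stream A is 24, 24, 24, 24, 24, 24, 24, 24, which is constant 24.
Stream B is 8, -6, -20, which is arithmetic, step −14.
Term 14 comes from stream A (its 10th entry): 24.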